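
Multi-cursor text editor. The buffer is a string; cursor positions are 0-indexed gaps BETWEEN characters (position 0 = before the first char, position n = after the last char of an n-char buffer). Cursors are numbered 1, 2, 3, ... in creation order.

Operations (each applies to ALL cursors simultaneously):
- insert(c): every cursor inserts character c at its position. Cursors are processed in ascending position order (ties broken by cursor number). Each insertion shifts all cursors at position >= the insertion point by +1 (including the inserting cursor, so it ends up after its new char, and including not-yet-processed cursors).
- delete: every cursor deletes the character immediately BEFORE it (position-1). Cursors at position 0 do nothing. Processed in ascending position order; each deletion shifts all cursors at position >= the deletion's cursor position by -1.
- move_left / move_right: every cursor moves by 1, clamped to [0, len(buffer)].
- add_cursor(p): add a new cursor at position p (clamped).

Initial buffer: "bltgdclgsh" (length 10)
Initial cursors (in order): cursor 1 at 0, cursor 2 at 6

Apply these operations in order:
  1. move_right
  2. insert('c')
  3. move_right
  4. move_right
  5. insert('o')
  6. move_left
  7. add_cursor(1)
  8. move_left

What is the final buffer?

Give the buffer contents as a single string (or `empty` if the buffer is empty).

Answer: bcltogdclcgsoh

Derivation:
After op 1 (move_right): buffer="bltgdclgsh" (len 10), cursors c1@1 c2@7, authorship ..........
After op 2 (insert('c')): buffer="bcltgdclcgsh" (len 12), cursors c1@2 c2@9, authorship .1......2...
After op 3 (move_right): buffer="bcltgdclcgsh" (len 12), cursors c1@3 c2@10, authorship .1......2...
After op 4 (move_right): buffer="bcltgdclcgsh" (len 12), cursors c1@4 c2@11, authorship .1......2...
After op 5 (insert('o')): buffer="bcltogdclcgsoh" (len 14), cursors c1@5 c2@13, authorship .1..1....2..2.
After op 6 (move_left): buffer="bcltogdclcgsoh" (len 14), cursors c1@4 c2@12, authorship .1..1....2..2.
After op 7 (add_cursor(1)): buffer="bcltogdclcgsoh" (len 14), cursors c3@1 c1@4 c2@12, authorship .1..1....2..2.
After op 8 (move_left): buffer="bcltogdclcgsoh" (len 14), cursors c3@0 c1@3 c2@11, authorship .1..1....2..2.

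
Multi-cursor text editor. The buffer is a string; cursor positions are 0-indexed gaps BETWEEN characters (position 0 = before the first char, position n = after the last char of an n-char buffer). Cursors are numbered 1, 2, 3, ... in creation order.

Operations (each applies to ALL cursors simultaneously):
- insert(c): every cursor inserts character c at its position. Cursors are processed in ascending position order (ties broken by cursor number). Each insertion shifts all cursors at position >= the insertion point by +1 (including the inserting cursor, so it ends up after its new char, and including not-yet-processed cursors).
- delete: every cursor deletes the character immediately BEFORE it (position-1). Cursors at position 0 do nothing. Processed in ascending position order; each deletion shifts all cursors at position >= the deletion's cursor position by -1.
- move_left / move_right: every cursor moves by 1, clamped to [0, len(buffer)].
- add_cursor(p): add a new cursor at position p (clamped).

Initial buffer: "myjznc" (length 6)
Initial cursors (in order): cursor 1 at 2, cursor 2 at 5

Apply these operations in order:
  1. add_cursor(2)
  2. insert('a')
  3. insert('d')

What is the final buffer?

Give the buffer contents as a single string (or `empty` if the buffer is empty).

After op 1 (add_cursor(2)): buffer="myjznc" (len 6), cursors c1@2 c3@2 c2@5, authorship ......
After op 2 (insert('a')): buffer="myaajznac" (len 9), cursors c1@4 c3@4 c2@8, authorship ..13...2.
After op 3 (insert('d')): buffer="myaaddjznadc" (len 12), cursors c1@6 c3@6 c2@11, authorship ..1313...22.

Answer: myaaddjznadc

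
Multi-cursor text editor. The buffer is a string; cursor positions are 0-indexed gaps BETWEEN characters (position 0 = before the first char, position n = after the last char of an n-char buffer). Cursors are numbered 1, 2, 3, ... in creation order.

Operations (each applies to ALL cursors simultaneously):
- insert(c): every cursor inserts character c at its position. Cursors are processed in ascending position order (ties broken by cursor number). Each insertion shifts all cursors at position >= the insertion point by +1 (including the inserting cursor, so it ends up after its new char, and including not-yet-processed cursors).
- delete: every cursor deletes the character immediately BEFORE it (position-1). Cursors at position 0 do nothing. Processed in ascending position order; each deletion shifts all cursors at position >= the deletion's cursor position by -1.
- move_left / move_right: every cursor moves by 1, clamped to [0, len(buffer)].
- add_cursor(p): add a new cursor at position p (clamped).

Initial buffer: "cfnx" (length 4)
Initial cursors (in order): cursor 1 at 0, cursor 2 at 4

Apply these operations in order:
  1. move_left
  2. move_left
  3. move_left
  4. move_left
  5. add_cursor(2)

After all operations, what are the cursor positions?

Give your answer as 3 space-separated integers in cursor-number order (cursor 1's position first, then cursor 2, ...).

Answer: 0 0 2

Derivation:
After op 1 (move_left): buffer="cfnx" (len 4), cursors c1@0 c2@3, authorship ....
After op 2 (move_left): buffer="cfnx" (len 4), cursors c1@0 c2@2, authorship ....
After op 3 (move_left): buffer="cfnx" (len 4), cursors c1@0 c2@1, authorship ....
After op 4 (move_left): buffer="cfnx" (len 4), cursors c1@0 c2@0, authorship ....
After op 5 (add_cursor(2)): buffer="cfnx" (len 4), cursors c1@0 c2@0 c3@2, authorship ....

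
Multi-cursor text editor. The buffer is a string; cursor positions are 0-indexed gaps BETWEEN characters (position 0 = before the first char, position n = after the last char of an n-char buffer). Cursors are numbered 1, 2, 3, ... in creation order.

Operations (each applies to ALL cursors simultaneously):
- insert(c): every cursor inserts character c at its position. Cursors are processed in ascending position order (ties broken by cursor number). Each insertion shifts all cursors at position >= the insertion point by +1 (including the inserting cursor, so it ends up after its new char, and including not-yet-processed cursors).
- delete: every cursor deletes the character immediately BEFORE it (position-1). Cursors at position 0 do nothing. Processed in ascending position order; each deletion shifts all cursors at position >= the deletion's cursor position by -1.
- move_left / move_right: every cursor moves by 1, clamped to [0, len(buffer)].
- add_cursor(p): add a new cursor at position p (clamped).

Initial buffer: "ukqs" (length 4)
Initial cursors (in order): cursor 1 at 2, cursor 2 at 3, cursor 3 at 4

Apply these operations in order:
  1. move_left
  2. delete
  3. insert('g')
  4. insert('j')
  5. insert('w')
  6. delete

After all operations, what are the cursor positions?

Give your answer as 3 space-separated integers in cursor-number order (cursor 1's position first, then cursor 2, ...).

After op 1 (move_left): buffer="ukqs" (len 4), cursors c1@1 c2@2 c3@3, authorship ....
After op 2 (delete): buffer="s" (len 1), cursors c1@0 c2@0 c3@0, authorship .
After op 3 (insert('g')): buffer="gggs" (len 4), cursors c1@3 c2@3 c3@3, authorship 123.
After op 4 (insert('j')): buffer="gggjjjs" (len 7), cursors c1@6 c2@6 c3@6, authorship 123123.
After op 5 (insert('w')): buffer="gggjjjwwws" (len 10), cursors c1@9 c2@9 c3@9, authorship 123123123.
After op 6 (delete): buffer="gggjjjs" (len 7), cursors c1@6 c2@6 c3@6, authorship 123123.

Answer: 6 6 6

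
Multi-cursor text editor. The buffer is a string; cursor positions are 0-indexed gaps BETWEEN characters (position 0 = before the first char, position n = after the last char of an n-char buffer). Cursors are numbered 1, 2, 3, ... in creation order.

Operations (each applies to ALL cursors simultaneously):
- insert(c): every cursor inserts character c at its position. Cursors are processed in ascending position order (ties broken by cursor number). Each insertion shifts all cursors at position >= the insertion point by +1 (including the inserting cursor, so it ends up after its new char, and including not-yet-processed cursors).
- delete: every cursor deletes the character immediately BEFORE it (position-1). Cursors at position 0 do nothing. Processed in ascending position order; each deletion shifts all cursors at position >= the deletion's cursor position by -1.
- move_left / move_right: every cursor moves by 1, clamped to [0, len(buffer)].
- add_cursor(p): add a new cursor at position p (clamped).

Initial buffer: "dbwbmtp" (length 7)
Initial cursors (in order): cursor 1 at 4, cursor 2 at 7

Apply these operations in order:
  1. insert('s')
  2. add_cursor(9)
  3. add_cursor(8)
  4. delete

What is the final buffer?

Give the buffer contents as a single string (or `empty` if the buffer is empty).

Answer: dbwbm

Derivation:
After op 1 (insert('s')): buffer="dbwbsmtps" (len 9), cursors c1@5 c2@9, authorship ....1...2
After op 2 (add_cursor(9)): buffer="dbwbsmtps" (len 9), cursors c1@5 c2@9 c3@9, authorship ....1...2
After op 3 (add_cursor(8)): buffer="dbwbsmtps" (len 9), cursors c1@5 c4@8 c2@9 c3@9, authorship ....1...2
After op 4 (delete): buffer="dbwbm" (len 5), cursors c1@4 c2@5 c3@5 c4@5, authorship .....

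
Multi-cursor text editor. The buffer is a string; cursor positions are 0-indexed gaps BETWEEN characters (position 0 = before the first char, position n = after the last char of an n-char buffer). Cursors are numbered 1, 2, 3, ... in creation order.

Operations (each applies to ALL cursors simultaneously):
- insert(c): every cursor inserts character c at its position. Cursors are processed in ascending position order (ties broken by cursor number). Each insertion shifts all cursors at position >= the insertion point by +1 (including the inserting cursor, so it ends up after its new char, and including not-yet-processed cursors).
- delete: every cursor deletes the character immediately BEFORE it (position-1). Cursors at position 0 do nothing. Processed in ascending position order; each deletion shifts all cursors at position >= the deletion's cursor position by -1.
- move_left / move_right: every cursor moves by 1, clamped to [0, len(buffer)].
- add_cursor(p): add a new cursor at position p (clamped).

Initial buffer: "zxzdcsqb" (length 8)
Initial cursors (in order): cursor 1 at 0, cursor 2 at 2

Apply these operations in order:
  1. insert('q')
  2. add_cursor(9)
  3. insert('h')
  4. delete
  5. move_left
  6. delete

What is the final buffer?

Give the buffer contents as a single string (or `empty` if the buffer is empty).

Answer: qzqzdcqb

Derivation:
After op 1 (insert('q')): buffer="qzxqzdcsqb" (len 10), cursors c1@1 c2@4, authorship 1..2......
After op 2 (add_cursor(9)): buffer="qzxqzdcsqb" (len 10), cursors c1@1 c2@4 c3@9, authorship 1..2......
After op 3 (insert('h')): buffer="qhzxqhzdcsqhb" (len 13), cursors c1@2 c2@6 c3@12, authorship 11..22.....3.
After op 4 (delete): buffer="qzxqzdcsqb" (len 10), cursors c1@1 c2@4 c3@9, authorship 1..2......
After op 5 (move_left): buffer="qzxqzdcsqb" (len 10), cursors c1@0 c2@3 c3@8, authorship 1..2......
After op 6 (delete): buffer="qzqzdcqb" (len 8), cursors c1@0 c2@2 c3@6, authorship 1.2.....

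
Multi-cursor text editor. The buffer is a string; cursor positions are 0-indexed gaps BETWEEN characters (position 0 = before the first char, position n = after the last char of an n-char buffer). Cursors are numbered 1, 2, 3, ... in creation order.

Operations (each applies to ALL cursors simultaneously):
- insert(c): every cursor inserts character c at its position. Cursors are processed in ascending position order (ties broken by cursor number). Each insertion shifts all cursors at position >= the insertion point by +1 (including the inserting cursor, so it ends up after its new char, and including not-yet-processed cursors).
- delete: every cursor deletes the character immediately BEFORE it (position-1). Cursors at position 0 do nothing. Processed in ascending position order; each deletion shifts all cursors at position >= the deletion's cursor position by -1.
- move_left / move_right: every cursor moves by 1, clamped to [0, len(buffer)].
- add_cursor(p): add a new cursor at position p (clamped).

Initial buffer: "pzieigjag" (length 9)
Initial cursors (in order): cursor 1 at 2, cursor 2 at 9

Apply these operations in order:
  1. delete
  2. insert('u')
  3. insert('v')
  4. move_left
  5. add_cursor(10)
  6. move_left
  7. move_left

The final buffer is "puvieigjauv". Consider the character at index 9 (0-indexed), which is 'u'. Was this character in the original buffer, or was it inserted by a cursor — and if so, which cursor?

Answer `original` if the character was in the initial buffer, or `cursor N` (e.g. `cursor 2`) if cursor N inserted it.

After op 1 (delete): buffer="pieigja" (len 7), cursors c1@1 c2@7, authorship .......
After op 2 (insert('u')): buffer="puieigjau" (len 9), cursors c1@2 c2@9, authorship .1......2
After op 3 (insert('v')): buffer="puvieigjauv" (len 11), cursors c1@3 c2@11, authorship .11......22
After op 4 (move_left): buffer="puvieigjauv" (len 11), cursors c1@2 c2@10, authorship .11......22
After op 5 (add_cursor(10)): buffer="puvieigjauv" (len 11), cursors c1@2 c2@10 c3@10, authorship .11......22
After op 6 (move_left): buffer="puvieigjauv" (len 11), cursors c1@1 c2@9 c3@9, authorship .11......22
After op 7 (move_left): buffer="puvieigjauv" (len 11), cursors c1@0 c2@8 c3@8, authorship .11......22
Authorship (.=original, N=cursor N): . 1 1 . . . . . . 2 2
Index 9: author = 2

Answer: cursor 2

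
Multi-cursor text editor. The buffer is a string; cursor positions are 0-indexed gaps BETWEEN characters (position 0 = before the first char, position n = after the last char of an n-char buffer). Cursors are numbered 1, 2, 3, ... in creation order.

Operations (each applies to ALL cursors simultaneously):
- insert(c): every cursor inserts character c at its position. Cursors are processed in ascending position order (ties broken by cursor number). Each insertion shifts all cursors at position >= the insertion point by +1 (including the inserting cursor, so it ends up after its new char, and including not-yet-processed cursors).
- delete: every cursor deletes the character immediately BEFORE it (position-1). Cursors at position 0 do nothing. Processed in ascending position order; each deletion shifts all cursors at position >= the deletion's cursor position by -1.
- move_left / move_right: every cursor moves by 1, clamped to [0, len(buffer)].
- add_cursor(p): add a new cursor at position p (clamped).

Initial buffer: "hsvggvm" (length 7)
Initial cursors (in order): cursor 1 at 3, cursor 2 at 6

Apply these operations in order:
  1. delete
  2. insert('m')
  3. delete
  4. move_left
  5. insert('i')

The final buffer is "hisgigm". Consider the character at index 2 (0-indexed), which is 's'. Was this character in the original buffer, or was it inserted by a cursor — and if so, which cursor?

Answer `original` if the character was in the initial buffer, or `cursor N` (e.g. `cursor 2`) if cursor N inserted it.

After op 1 (delete): buffer="hsggm" (len 5), cursors c1@2 c2@4, authorship .....
After op 2 (insert('m')): buffer="hsmggmm" (len 7), cursors c1@3 c2@6, authorship ..1..2.
After op 3 (delete): buffer="hsggm" (len 5), cursors c1@2 c2@4, authorship .....
After op 4 (move_left): buffer="hsggm" (len 5), cursors c1@1 c2@3, authorship .....
After op 5 (insert('i')): buffer="hisgigm" (len 7), cursors c1@2 c2@5, authorship .1..2..
Authorship (.=original, N=cursor N): . 1 . . 2 . .
Index 2: author = original

Answer: original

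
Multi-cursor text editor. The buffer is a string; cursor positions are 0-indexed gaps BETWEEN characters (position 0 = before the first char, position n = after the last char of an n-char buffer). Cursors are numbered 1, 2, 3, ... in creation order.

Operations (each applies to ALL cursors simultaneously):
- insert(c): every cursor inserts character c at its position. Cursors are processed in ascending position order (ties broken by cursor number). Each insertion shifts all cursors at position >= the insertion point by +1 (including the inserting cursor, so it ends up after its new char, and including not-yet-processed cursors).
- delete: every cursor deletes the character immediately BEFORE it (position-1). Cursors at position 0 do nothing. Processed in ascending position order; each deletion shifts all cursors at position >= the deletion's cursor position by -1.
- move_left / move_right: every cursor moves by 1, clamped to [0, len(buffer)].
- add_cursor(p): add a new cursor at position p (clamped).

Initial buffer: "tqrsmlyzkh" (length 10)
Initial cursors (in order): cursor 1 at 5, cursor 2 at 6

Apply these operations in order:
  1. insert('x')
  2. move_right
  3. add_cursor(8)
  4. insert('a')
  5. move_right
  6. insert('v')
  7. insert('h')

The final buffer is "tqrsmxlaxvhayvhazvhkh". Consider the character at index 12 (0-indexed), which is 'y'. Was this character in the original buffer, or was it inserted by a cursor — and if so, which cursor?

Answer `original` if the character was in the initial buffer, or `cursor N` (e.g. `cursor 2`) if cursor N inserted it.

Answer: original

Derivation:
After op 1 (insert('x')): buffer="tqrsmxlxyzkh" (len 12), cursors c1@6 c2@8, authorship .....1.2....
After op 2 (move_right): buffer="tqrsmxlxyzkh" (len 12), cursors c1@7 c2@9, authorship .....1.2....
After op 3 (add_cursor(8)): buffer="tqrsmxlxyzkh" (len 12), cursors c1@7 c3@8 c2@9, authorship .....1.2....
After op 4 (insert('a')): buffer="tqrsmxlaxayazkh" (len 15), cursors c1@8 c3@10 c2@12, authorship .....1.123.2...
After op 5 (move_right): buffer="tqrsmxlaxayazkh" (len 15), cursors c1@9 c3@11 c2@13, authorship .....1.123.2...
After op 6 (insert('v')): buffer="tqrsmxlaxvayvazvkh" (len 18), cursors c1@10 c3@13 c2@16, authorship .....1.1213.32.2..
After op 7 (insert('h')): buffer="tqrsmxlaxvhayvhazvhkh" (len 21), cursors c1@11 c3@15 c2@19, authorship .....1.12113.332.22..
Authorship (.=original, N=cursor N): . . . . . 1 . 1 2 1 1 3 . 3 3 2 . 2 2 . .
Index 12: author = original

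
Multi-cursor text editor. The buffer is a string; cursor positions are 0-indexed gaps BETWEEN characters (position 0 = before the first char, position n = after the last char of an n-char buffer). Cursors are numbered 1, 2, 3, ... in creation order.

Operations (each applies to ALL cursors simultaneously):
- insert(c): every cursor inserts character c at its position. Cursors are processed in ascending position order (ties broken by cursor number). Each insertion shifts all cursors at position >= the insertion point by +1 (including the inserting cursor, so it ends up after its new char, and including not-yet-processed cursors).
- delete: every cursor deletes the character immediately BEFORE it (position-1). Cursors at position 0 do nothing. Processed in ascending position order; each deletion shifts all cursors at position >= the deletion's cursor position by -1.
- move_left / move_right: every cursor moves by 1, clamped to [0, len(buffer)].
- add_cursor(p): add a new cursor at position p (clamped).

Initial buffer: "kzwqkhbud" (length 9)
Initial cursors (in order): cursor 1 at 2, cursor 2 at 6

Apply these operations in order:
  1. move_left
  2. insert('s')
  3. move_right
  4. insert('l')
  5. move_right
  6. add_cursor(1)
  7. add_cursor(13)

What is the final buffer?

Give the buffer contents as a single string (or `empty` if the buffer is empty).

After op 1 (move_left): buffer="kzwqkhbud" (len 9), cursors c1@1 c2@5, authorship .........
After op 2 (insert('s')): buffer="kszwqkshbud" (len 11), cursors c1@2 c2@7, authorship .1....2....
After op 3 (move_right): buffer="kszwqkshbud" (len 11), cursors c1@3 c2@8, authorship .1....2....
After op 4 (insert('l')): buffer="kszlwqkshlbud" (len 13), cursors c1@4 c2@10, authorship .1.1...2.2...
After op 5 (move_right): buffer="kszlwqkshlbud" (len 13), cursors c1@5 c2@11, authorship .1.1...2.2...
After op 6 (add_cursor(1)): buffer="kszlwqkshlbud" (len 13), cursors c3@1 c1@5 c2@11, authorship .1.1...2.2...
After op 7 (add_cursor(13)): buffer="kszlwqkshlbud" (len 13), cursors c3@1 c1@5 c2@11 c4@13, authorship .1.1...2.2...

Answer: kszlwqkshlbud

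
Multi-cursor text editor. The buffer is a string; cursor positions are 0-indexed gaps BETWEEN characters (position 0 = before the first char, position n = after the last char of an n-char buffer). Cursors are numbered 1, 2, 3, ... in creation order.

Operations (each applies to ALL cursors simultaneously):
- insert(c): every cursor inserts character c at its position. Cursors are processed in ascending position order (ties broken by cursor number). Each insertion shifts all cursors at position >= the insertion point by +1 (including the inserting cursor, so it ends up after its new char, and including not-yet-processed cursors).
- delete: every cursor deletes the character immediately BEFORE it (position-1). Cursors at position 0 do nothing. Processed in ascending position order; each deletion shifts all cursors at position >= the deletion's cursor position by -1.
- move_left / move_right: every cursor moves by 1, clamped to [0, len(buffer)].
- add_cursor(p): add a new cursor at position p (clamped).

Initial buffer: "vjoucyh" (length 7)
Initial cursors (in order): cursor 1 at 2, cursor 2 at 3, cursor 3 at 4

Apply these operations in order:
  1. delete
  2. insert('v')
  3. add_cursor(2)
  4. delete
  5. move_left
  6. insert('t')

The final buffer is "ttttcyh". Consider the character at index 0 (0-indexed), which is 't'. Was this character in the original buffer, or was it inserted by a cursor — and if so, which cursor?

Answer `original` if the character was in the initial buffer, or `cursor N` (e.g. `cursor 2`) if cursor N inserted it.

After op 1 (delete): buffer="vcyh" (len 4), cursors c1@1 c2@1 c3@1, authorship ....
After op 2 (insert('v')): buffer="vvvvcyh" (len 7), cursors c1@4 c2@4 c3@4, authorship .123...
After op 3 (add_cursor(2)): buffer="vvvvcyh" (len 7), cursors c4@2 c1@4 c2@4 c3@4, authorship .123...
After op 4 (delete): buffer="cyh" (len 3), cursors c1@0 c2@0 c3@0 c4@0, authorship ...
After op 5 (move_left): buffer="cyh" (len 3), cursors c1@0 c2@0 c3@0 c4@0, authorship ...
After op 6 (insert('t')): buffer="ttttcyh" (len 7), cursors c1@4 c2@4 c3@4 c4@4, authorship 1234...
Authorship (.=original, N=cursor N): 1 2 3 4 . . .
Index 0: author = 1

Answer: cursor 1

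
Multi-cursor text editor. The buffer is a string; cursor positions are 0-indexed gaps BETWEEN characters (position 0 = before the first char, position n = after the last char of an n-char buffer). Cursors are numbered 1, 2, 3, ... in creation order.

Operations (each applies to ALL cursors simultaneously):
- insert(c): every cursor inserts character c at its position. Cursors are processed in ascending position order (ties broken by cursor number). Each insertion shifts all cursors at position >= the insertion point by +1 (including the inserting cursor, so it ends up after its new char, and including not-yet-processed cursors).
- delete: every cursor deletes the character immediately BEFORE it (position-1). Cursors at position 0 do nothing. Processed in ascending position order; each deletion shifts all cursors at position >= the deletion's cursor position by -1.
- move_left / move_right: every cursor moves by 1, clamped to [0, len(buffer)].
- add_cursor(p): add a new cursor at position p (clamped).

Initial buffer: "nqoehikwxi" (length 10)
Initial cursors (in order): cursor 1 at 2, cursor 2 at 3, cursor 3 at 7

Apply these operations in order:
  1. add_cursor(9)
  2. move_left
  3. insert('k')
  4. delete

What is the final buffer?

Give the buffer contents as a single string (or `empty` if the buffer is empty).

After op 1 (add_cursor(9)): buffer="nqoehikwxi" (len 10), cursors c1@2 c2@3 c3@7 c4@9, authorship ..........
After op 2 (move_left): buffer="nqoehikwxi" (len 10), cursors c1@1 c2@2 c3@6 c4@8, authorship ..........
After op 3 (insert('k')): buffer="nkqkoehikkwkxi" (len 14), cursors c1@2 c2@4 c3@9 c4@12, authorship .1.2....3..4..
After op 4 (delete): buffer="nqoehikwxi" (len 10), cursors c1@1 c2@2 c3@6 c4@8, authorship ..........

Answer: nqoehikwxi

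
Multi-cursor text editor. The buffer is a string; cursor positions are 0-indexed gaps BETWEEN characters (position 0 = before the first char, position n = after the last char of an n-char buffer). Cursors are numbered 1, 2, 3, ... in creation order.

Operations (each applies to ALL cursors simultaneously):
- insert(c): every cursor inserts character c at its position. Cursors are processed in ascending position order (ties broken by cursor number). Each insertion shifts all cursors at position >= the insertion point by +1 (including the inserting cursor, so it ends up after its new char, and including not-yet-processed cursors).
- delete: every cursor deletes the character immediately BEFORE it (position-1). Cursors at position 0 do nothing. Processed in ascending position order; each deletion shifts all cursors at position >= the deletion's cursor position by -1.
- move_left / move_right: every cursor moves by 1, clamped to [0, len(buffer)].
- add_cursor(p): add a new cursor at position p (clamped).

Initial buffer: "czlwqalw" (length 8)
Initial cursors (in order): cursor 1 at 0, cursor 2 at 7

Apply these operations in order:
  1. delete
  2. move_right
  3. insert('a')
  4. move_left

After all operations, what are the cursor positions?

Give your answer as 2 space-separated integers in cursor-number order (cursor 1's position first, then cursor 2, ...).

Answer: 1 8

Derivation:
After op 1 (delete): buffer="czlwqaw" (len 7), cursors c1@0 c2@6, authorship .......
After op 2 (move_right): buffer="czlwqaw" (len 7), cursors c1@1 c2@7, authorship .......
After op 3 (insert('a')): buffer="cazlwqawa" (len 9), cursors c1@2 c2@9, authorship .1......2
After op 4 (move_left): buffer="cazlwqawa" (len 9), cursors c1@1 c2@8, authorship .1......2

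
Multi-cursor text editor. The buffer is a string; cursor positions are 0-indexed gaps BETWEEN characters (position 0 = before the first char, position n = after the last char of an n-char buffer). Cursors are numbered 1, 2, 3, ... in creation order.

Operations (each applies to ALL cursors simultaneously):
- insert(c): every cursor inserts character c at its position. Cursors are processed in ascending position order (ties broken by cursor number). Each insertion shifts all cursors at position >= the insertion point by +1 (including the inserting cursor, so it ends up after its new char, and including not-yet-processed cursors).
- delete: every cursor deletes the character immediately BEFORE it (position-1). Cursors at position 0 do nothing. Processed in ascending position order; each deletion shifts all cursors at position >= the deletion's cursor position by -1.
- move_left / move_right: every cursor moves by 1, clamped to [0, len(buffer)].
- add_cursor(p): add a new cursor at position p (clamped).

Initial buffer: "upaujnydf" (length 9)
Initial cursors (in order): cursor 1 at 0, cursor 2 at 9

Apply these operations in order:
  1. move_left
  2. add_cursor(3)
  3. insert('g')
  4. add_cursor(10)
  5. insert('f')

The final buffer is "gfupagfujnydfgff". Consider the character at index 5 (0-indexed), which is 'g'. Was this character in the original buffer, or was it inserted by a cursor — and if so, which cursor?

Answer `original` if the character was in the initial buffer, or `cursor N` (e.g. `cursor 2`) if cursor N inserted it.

After op 1 (move_left): buffer="upaujnydf" (len 9), cursors c1@0 c2@8, authorship .........
After op 2 (add_cursor(3)): buffer="upaujnydf" (len 9), cursors c1@0 c3@3 c2@8, authorship .........
After op 3 (insert('g')): buffer="gupagujnydgf" (len 12), cursors c1@1 c3@5 c2@11, authorship 1...3.....2.
After op 4 (add_cursor(10)): buffer="gupagujnydgf" (len 12), cursors c1@1 c3@5 c4@10 c2@11, authorship 1...3.....2.
After op 5 (insert('f')): buffer="gfupagfujnydfgff" (len 16), cursors c1@2 c3@7 c4@13 c2@15, authorship 11...33.....422.
Authorship (.=original, N=cursor N): 1 1 . . . 3 3 . . . . . 4 2 2 .
Index 5: author = 3

Answer: cursor 3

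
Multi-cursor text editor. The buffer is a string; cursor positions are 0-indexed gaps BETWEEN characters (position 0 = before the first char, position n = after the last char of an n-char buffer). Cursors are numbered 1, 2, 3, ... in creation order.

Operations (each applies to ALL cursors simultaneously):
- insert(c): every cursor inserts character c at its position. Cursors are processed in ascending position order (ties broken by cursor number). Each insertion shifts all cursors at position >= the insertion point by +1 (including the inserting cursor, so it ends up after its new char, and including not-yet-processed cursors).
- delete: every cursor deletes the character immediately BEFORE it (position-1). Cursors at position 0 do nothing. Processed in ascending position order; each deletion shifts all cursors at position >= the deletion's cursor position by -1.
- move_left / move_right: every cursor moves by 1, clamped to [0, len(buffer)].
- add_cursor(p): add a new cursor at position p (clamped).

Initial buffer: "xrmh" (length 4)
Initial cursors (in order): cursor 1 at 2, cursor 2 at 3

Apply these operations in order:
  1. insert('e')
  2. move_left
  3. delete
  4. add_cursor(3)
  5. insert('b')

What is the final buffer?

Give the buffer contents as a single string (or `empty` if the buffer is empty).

After op 1 (insert('e')): buffer="xremeh" (len 6), cursors c1@3 c2@5, authorship ..1.2.
After op 2 (move_left): buffer="xremeh" (len 6), cursors c1@2 c2@4, authorship ..1.2.
After op 3 (delete): buffer="xeeh" (len 4), cursors c1@1 c2@2, authorship .12.
After op 4 (add_cursor(3)): buffer="xeeh" (len 4), cursors c1@1 c2@2 c3@3, authorship .12.
After op 5 (insert('b')): buffer="xbebebh" (len 7), cursors c1@2 c2@4 c3@6, authorship .11223.

Answer: xbebebh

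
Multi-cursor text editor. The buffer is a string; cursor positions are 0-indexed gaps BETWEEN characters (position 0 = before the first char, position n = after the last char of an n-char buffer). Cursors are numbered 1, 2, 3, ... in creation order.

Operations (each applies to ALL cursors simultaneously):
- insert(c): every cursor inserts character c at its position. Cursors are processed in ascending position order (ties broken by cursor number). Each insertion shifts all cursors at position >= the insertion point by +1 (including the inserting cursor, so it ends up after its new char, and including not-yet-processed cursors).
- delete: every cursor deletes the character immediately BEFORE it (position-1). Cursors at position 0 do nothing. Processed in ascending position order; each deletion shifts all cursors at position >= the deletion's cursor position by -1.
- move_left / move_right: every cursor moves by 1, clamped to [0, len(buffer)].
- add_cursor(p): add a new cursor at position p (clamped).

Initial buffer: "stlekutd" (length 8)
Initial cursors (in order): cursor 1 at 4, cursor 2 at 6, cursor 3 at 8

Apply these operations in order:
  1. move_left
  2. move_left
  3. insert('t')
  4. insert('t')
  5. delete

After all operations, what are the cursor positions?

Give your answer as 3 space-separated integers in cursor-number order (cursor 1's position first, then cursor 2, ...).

After op 1 (move_left): buffer="stlekutd" (len 8), cursors c1@3 c2@5 c3@7, authorship ........
After op 2 (move_left): buffer="stlekutd" (len 8), cursors c1@2 c2@4 c3@6, authorship ........
After op 3 (insert('t')): buffer="sttletkuttd" (len 11), cursors c1@3 c2@6 c3@9, authorship ..1..2..3..
After op 4 (insert('t')): buffer="stttlettkutttd" (len 14), cursors c1@4 c2@8 c3@12, authorship ..11..22..33..
After op 5 (delete): buffer="sttletkuttd" (len 11), cursors c1@3 c2@6 c3@9, authorship ..1..2..3..

Answer: 3 6 9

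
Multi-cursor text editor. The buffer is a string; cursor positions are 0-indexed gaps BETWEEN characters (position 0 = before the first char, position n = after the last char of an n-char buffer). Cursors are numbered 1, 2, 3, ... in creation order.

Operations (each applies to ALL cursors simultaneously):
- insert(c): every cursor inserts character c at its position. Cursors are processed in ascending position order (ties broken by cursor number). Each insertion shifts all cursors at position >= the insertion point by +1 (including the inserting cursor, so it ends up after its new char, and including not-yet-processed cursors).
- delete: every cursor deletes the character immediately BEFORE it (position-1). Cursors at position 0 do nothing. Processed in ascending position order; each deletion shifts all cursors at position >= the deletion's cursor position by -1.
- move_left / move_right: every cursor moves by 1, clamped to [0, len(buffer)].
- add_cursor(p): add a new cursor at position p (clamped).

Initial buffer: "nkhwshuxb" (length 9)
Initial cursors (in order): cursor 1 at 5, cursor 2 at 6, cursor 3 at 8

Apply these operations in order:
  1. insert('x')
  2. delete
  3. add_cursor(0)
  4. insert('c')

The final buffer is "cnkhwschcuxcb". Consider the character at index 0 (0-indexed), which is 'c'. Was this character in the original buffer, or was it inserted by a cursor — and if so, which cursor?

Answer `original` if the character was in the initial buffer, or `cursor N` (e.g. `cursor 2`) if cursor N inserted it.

Answer: cursor 4

Derivation:
After op 1 (insert('x')): buffer="nkhwsxhxuxxb" (len 12), cursors c1@6 c2@8 c3@11, authorship .....1.2..3.
After op 2 (delete): buffer="nkhwshuxb" (len 9), cursors c1@5 c2@6 c3@8, authorship .........
After op 3 (add_cursor(0)): buffer="nkhwshuxb" (len 9), cursors c4@0 c1@5 c2@6 c3@8, authorship .........
After op 4 (insert('c')): buffer="cnkhwschcuxcb" (len 13), cursors c4@1 c1@7 c2@9 c3@12, authorship 4.....1.2..3.
Authorship (.=original, N=cursor N): 4 . . . . . 1 . 2 . . 3 .
Index 0: author = 4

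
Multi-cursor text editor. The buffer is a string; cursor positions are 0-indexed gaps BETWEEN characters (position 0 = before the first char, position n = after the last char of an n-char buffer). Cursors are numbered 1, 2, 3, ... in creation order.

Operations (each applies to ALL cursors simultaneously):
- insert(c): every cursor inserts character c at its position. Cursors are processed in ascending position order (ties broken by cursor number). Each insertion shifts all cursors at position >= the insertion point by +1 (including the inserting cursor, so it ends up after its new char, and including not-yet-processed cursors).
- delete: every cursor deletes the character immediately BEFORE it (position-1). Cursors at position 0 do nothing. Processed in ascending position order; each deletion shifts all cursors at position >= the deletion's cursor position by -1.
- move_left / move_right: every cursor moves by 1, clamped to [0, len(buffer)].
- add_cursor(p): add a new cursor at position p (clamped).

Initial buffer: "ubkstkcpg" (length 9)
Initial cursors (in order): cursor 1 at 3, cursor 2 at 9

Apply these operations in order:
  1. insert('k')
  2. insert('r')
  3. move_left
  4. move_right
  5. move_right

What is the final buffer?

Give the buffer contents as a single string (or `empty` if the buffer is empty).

After op 1 (insert('k')): buffer="ubkkstkcpgk" (len 11), cursors c1@4 c2@11, authorship ...1......2
After op 2 (insert('r')): buffer="ubkkrstkcpgkr" (len 13), cursors c1@5 c2@13, authorship ...11......22
After op 3 (move_left): buffer="ubkkrstkcpgkr" (len 13), cursors c1@4 c2@12, authorship ...11......22
After op 4 (move_right): buffer="ubkkrstkcpgkr" (len 13), cursors c1@5 c2@13, authorship ...11......22
After op 5 (move_right): buffer="ubkkrstkcpgkr" (len 13), cursors c1@6 c2@13, authorship ...11......22

Answer: ubkkrstkcpgkr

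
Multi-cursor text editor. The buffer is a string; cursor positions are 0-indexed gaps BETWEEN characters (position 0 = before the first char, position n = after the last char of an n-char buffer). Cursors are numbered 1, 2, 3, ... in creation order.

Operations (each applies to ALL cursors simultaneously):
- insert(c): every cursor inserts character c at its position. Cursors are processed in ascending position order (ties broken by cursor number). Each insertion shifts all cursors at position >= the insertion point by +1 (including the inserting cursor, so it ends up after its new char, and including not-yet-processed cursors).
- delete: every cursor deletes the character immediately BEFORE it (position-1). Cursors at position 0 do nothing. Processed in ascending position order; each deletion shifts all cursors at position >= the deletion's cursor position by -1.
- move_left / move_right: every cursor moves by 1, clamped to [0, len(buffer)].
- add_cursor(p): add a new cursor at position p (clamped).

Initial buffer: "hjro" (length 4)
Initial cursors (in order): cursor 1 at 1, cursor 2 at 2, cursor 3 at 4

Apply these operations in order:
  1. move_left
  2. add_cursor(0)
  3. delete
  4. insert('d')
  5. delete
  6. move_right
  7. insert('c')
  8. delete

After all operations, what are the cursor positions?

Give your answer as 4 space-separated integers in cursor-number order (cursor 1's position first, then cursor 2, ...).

After op 1 (move_left): buffer="hjro" (len 4), cursors c1@0 c2@1 c3@3, authorship ....
After op 2 (add_cursor(0)): buffer="hjro" (len 4), cursors c1@0 c4@0 c2@1 c3@3, authorship ....
After op 3 (delete): buffer="jo" (len 2), cursors c1@0 c2@0 c4@0 c3@1, authorship ..
After op 4 (insert('d')): buffer="dddjdo" (len 6), cursors c1@3 c2@3 c4@3 c3@5, authorship 124.3.
After op 5 (delete): buffer="jo" (len 2), cursors c1@0 c2@0 c4@0 c3@1, authorship ..
After op 6 (move_right): buffer="jo" (len 2), cursors c1@1 c2@1 c4@1 c3@2, authorship ..
After op 7 (insert('c')): buffer="jcccoc" (len 6), cursors c1@4 c2@4 c4@4 c3@6, authorship .124.3
After op 8 (delete): buffer="jo" (len 2), cursors c1@1 c2@1 c4@1 c3@2, authorship ..

Answer: 1 1 2 1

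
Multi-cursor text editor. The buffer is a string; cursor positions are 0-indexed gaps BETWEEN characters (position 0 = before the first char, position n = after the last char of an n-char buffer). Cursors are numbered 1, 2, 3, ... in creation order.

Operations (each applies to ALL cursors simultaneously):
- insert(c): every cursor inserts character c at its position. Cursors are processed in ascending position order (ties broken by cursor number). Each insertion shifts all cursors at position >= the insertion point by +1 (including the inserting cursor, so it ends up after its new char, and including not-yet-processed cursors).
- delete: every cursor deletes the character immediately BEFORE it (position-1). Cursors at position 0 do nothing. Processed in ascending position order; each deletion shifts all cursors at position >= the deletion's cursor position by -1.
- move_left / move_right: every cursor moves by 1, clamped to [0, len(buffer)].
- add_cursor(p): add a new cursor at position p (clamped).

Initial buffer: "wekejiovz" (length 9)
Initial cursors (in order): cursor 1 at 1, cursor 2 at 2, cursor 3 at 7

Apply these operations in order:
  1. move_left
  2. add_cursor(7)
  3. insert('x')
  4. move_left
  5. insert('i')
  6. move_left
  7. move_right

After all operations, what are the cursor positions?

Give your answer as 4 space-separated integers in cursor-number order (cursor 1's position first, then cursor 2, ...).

Answer: 1 4 11 14

Derivation:
After op 1 (move_left): buffer="wekejiovz" (len 9), cursors c1@0 c2@1 c3@6, authorship .........
After op 2 (add_cursor(7)): buffer="wekejiovz" (len 9), cursors c1@0 c2@1 c3@6 c4@7, authorship .........
After op 3 (insert('x')): buffer="xwxekejixoxvz" (len 13), cursors c1@1 c2@3 c3@9 c4@11, authorship 1.2.....3.4..
After op 4 (move_left): buffer="xwxekejixoxvz" (len 13), cursors c1@0 c2@2 c3@8 c4@10, authorship 1.2.....3.4..
After op 5 (insert('i')): buffer="ixwixekejiixoixvz" (len 17), cursors c1@1 c2@4 c3@11 c4@14, authorship 11.22.....33.44..
After op 6 (move_left): buffer="ixwixekejiixoixvz" (len 17), cursors c1@0 c2@3 c3@10 c4@13, authorship 11.22.....33.44..
After op 7 (move_right): buffer="ixwixekejiixoixvz" (len 17), cursors c1@1 c2@4 c3@11 c4@14, authorship 11.22.....33.44..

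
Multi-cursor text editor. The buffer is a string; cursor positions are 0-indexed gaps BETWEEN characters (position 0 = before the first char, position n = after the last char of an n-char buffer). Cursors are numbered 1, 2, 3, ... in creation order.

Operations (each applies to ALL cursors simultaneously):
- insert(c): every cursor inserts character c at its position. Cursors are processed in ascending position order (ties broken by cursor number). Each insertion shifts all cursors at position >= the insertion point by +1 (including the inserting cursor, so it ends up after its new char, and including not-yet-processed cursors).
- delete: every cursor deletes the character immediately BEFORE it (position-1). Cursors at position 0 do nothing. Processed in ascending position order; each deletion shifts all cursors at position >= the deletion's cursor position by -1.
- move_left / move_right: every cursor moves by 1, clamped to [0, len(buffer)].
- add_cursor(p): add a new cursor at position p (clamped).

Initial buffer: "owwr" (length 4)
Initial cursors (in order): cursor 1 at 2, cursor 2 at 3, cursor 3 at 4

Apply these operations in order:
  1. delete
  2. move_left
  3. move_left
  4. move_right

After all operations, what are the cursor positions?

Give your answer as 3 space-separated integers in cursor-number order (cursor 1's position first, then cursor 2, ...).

After op 1 (delete): buffer="o" (len 1), cursors c1@1 c2@1 c3@1, authorship .
After op 2 (move_left): buffer="o" (len 1), cursors c1@0 c2@0 c3@0, authorship .
After op 3 (move_left): buffer="o" (len 1), cursors c1@0 c2@0 c3@0, authorship .
After op 4 (move_right): buffer="o" (len 1), cursors c1@1 c2@1 c3@1, authorship .

Answer: 1 1 1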